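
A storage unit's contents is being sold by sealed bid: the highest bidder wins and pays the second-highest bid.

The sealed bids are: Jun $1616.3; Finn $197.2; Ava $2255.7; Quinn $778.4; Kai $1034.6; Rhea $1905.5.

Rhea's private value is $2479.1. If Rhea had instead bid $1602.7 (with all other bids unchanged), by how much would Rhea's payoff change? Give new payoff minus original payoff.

$0

The highest bid among the other bidders is $2255.7; Rhea's bid doesn't change that.
Original bid $1905.5: Rhea is not highest (top rival bid is $2255.7); payoff $0.
Alternative bid $1602.7: Rhea is not highest (top rival bid is $2255.7); payoff $0.
Change in payoff = $0 − ($0) = $0.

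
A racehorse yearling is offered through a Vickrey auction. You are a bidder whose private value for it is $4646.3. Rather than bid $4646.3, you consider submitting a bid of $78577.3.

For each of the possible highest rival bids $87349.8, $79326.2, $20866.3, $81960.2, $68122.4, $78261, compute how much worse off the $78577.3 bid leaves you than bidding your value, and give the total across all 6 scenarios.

$153310.8

The deviation costs you only when the competing bid falls strictly between $4646.3 and $78577.3; elsewhere both bids give the same outcome.
$87349.8: outcomes coincide → loss $0.
$79326.2: outcomes coincide → loss $0.
$20866.3: truthful payoff $0, deviation payoff −$16220 → loss $16220.
$81960.2: outcomes coincide → loss $0.
$68122.4: truthful payoff $0, deviation payoff −$63476.1 → loss $63476.1.
$78261: truthful payoff $0, deviation payoff −$73614.7 → loss $73614.7.
Total loss = $16220 + $63476.1 + $73614.7 = $153310.8.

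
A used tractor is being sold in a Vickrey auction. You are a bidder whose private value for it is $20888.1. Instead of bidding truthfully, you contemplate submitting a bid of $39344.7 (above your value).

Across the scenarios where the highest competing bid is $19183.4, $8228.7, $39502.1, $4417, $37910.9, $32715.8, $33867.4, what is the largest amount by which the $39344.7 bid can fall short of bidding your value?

$17022.8

$19183.4: same outcome either way → loss $0.
$8228.7: same outcome either way → loss $0.
$39502.1: same outcome either way → loss $0.
$4417: same outcome either way → loss $0.
$37910.9: truthful gives $0, deviation gives −$17022.8 → loss $17022.8.
$32715.8: truthful gives $0, deviation gives −$11827.7 → loss $11827.7.
$33867.4: truthful gives $0, deviation gives −$12979.3 → loss $12979.3.
Maximum loss: $17022.8.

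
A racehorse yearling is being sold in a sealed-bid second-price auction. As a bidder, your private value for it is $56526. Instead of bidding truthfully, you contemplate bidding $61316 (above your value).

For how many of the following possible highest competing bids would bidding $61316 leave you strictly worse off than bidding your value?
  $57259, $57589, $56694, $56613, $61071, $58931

The deviation hurts exactly when the highest competing bid lies strictly between $56526 and $61316 — overbidding then wins at a price above your value.
$57259: inside the interval → strictly worse (loss $733).
$57589: inside the interval → strictly worse (loss $1063).
$56694: inside the interval → strictly worse (loss $168).
$56613: inside the interval → strictly worse (loss $87).
$61071: inside the interval → strictly worse (loss $4545).
$58931: inside the interval → strictly worse (loss $2405).
Count: 6.

6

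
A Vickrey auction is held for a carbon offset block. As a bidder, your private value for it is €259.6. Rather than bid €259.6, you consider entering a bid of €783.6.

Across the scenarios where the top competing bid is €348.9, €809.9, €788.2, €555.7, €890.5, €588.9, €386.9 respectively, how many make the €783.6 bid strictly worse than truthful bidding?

4

The deviation hurts exactly when the highest competing bid lies strictly between €259.6 and €783.6 — overbidding then wins at a price above your value.
€348.9: inside the interval → strictly worse (loss €89.3).
€809.9: above both → same outcome either way.
€788.2: above both → same outcome either way.
€555.7: inside the interval → strictly worse (loss €296.1).
€890.5: above both → same outcome either way.
€588.9: inside the interval → strictly worse (loss €329.3).
€386.9: inside the interval → strictly worse (loss €127.3).
Count: 4.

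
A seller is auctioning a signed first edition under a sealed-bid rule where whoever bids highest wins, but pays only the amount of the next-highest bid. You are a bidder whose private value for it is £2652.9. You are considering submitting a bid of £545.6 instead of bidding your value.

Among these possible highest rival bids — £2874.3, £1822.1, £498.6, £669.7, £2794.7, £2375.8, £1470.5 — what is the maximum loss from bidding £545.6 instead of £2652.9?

£1983.2

£2874.3: same outcome either way → loss £0.
£1822.1: truthful gives £830.8, deviation gives £0 → loss £830.8.
£498.6: same outcome either way → loss £0.
£669.7: truthful gives £1983.2, deviation gives £0 → loss £1983.2.
£2794.7: same outcome either way → loss £0.
£2375.8: truthful gives £277.1, deviation gives £0 → loss £277.1.
£1470.5: truthful gives £1182.4, deviation gives £0 → loss £1182.4.
Maximum loss: £1983.2.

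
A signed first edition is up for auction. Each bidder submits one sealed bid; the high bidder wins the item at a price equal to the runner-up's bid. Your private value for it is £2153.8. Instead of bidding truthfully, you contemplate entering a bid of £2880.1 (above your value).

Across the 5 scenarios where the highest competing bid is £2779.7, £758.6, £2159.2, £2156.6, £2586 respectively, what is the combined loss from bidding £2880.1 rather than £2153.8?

£1066.3

The deviation costs you only when the competing bid falls strictly between £2153.8 and £2880.1; elsewhere both bids give the same outcome.
£2779.7: truthful payoff £0, deviation payoff −£625.9 → loss £625.9.
£758.6: outcomes coincide → loss £0.
£2159.2: truthful payoff £0, deviation payoff −£5.4 → loss £5.4.
£2156.6: truthful payoff £0, deviation payoff −£2.8 → loss £2.8.
£2586: truthful payoff £0, deviation payoff −£432.2 → loss £432.2.
Total loss = £625.9 + £5.4 + £2.8 + £432.2 = £1066.3.
Truthful bidding weakly dominates here: raising your bid can only win items priced above your value, and lowering it can only forfeit items priced below.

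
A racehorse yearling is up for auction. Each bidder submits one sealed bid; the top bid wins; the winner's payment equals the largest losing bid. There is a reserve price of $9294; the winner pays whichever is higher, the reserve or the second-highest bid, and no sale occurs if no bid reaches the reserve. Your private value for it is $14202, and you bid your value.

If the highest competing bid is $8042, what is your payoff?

Your bid $14202 is the highest and exceeds the reserve.
Price = max(second-highest bid, reserve) = max($8042, $9294) = $9294.
Payoff = $14202 − $9294 = $4908.

$4908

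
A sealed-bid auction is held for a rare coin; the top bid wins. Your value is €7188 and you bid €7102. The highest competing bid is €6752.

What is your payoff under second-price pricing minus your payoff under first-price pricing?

You have the highest bid, so you win under either rule.
Second-price: pay €6752 → payoff €436.
First-price: pay your own bid €7102 → payoff €86.
Difference = €436 − (€86) = €350.

€350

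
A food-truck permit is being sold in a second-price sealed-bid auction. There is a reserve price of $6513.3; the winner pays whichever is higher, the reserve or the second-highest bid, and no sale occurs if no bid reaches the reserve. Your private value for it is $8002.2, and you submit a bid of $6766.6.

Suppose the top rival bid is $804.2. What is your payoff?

$1488.9

Your bid $6766.6 is the highest and exceeds the reserve.
Price = max(second-highest bid, reserve) = max($804.2, $6513.3) = $6513.3.
Payoff = $8002.2 − $6513.3 = $1488.9.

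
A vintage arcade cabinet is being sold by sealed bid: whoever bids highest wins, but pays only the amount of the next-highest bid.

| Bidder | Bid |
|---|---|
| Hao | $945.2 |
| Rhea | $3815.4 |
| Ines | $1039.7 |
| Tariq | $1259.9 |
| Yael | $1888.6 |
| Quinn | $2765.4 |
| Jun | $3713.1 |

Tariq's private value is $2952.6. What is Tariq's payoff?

Highest bid: Rhea at $3815.4, so Rhea wins.
Second-highest bid: Jun at $3713.1 — that is the price the winner pays.
Tariq did not win, so Tariq pays nothing and receives nothing: payoff $0.

$0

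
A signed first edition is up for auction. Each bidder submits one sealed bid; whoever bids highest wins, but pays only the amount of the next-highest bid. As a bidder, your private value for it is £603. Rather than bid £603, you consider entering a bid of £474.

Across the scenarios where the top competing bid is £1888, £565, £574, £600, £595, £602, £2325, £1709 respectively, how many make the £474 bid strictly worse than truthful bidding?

5

The deviation hurts exactly when the highest competing bid lies strictly between £474 and £603 — underbidding then forfeits a profitable win.
£1888: above both → same outcome either way.
£565: inside the interval → strictly worse (loss £38).
£574: inside the interval → strictly worse (loss £29).
£600: inside the interval → strictly worse (loss £3).
£595: inside the interval → strictly worse (loss £8).
£602: inside the interval → strictly worse (loss £1).
£2325: above both → same outcome either way.
£1709: above both → same outcome either way.
Count: 5.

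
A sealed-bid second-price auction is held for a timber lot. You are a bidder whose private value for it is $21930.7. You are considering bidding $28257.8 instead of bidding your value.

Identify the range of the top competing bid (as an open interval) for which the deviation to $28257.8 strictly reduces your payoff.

($21930.7, $28257.8)

If the competing bid is below $21930.7, both bids win at the same price — no difference.
If it is above $28257.8, both bids lose — no difference.
If it lies strictly between $21930.7 and $28257.8, bidding your value loses (payoff 0) while bidding $28257.8 wins at a price above your value (payoff negative).
So the deviation strictly hurts on the open interval ($21930.7, $28257.8).
Because the price is fixed by the runner-up's bid, deviating from your value can only change a good outcome into a bad one — never the reverse.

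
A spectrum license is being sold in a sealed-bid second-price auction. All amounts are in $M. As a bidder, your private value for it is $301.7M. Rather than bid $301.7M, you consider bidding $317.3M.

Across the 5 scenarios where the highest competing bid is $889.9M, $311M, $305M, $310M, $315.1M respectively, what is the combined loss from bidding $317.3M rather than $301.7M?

$34.3M

The deviation costs you only when the competing bid falls strictly between $301.7M and $317.3M; elsewhere both bids give the same outcome.
$889.9M: outcomes coincide → loss $0M.
$311M: truthful payoff $0M, deviation payoff −$9.3M → loss $9.3M.
$305M: truthful payoff $0M, deviation payoff −$3.3M → loss $3.3M.
$310M: truthful payoff $0M, deviation payoff −$8.3M → loss $8.3M.
$315.1M: truthful payoff $0M, deviation payoff −$13.4M → loss $13.4M.
Total loss = $9.3M + $3.3M + $8.3M + $13.4M = $34.3M.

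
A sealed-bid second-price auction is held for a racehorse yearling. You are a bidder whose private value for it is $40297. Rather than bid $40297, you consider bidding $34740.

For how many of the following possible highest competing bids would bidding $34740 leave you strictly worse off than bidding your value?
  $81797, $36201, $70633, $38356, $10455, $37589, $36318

The deviation hurts exactly when the highest competing bid lies strictly between $34740 and $40297 — underbidding then forfeits a profitable win.
$81797: above both → same outcome either way.
$36201: inside the interval → strictly worse (loss $4096).
$70633: above both → same outcome either way.
$38356: inside the interval → strictly worse (loss $1941).
$10455: below both → same outcome either way.
$37589: inside the interval → strictly worse (loss $2708).
$36318: inside the interval → strictly worse (loss $3979).
Count: 4.

4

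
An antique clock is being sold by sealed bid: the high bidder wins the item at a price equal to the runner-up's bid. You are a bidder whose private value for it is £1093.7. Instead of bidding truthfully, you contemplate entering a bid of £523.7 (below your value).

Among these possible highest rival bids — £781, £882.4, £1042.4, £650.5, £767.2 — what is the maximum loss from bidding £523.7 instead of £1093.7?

£781: truthful gives £312.7, deviation gives £0 → loss £312.7.
£882.4: truthful gives £211.3, deviation gives £0 → loss £211.3.
£1042.4: truthful gives £51.3, deviation gives £0 → loss £51.3.
£650.5: truthful gives £443.2, deviation gives £0 → loss £443.2.
£767.2: truthful gives £326.5, deviation gives £0 → loss £326.5.
Maximum loss: £443.2.

£443.2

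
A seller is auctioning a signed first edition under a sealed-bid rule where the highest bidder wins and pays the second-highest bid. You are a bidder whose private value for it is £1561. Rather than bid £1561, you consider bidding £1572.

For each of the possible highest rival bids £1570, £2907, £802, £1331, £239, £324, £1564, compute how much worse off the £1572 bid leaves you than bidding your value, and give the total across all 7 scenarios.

The deviation costs you only when the competing bid falls strictly between £1561 and £1572; elsewhere both bids give the same outcome.
£1570: truthful payoff £0, deviation payoff −£9 → loss £9.
£2907: outcomes coincide → loss £0.
£802: outcomes coincide → loss £0.
£1331: outcomes coincide → loss £0.
£239: outcomes coincide → loss £0.
£324: outcomes coincide → loss £0.
£1564: truthful payoff £0, deviation payoff −£3 → loss £3.
Total loss = £9 + £3 = £12.

£12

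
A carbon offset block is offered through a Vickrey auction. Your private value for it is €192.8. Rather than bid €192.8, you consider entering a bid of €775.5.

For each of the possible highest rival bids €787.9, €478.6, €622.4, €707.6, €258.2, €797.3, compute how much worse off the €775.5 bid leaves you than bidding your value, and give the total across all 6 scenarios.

€1295.6

The deviation costs you only when the competing bid falls strictly between €192.8 and €775.5; elsewhere both bids give the same outcome.
€787.9: outcomes coincide → loss €0.
€478.6: truthful payoff €0, deviation payoff −€285.8 → loss €285.8.
€622.4: truthful payoff €0, deviation payoff −€429.6 → loss €429.6.
€707.6: truthful payoff €0, deviation payoff −€514.8 → loss €514.8.
€258.2: truthful payoff €0, deviation payoff −€65.4 → loss €65.4.
€797.3: outcomes coincide → loss €0.
Total loss = €285.8 + €429.6 + €514.8 + €65.4 = €1295.6.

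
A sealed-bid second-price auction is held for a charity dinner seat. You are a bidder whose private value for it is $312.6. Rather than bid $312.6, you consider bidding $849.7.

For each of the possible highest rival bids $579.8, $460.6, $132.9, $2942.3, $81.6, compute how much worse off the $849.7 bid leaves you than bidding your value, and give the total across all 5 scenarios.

$415.2

The deviation costs you only when the competing bid falls strictly between $312.6 and $849.7; elsewhere both bids give the same outcome.
$579.8: truthful payoff $0, deviation payoff −$267.2 → loss $267.2.
$460.6: truthful payoff $0, deviation payoff −$148 → loss $148.
$132.9: outcomes coincide → loss $0.
$2942.3: outcomes coincide → loss $0.
$81.6: outcomes coincide → loss $0.
Total loss = $267.2 + $148 = $415.2.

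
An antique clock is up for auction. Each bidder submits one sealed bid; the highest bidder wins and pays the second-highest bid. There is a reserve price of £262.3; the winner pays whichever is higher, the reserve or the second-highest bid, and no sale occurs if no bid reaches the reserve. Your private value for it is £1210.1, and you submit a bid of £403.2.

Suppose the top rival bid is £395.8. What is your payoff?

Your bid £403.2 is the highest and exceeds the reserve.
Price = max(second-highest bid, reserve) = max(£395.8, £262.3) = £395.8.
Payoff = £1210.1 − £395.8 = £814.3.

£814.3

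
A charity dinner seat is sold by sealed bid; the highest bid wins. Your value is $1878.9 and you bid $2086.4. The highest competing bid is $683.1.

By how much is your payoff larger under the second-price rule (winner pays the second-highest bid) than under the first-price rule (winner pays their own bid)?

$1403.3

You have the highest bid, so you win under either rule.
Second-price: pay $683.1 → payoff $1195.8.
First-price: pay your own bid $2086.4 → payoff −$207.5.
Difference = $1195.8 − (−$207.5) = $1403.3.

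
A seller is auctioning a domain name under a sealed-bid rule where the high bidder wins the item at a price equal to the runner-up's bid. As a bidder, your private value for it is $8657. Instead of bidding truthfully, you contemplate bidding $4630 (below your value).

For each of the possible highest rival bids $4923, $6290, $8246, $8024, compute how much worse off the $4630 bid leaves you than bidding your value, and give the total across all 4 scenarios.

$7145

The deviation costs you only when the competing bid falls strictly between $4630 and $8657; elsewhere both bids give the same outcome.
$4923: truthful payoff $3734, deviation payoff $0 → loss $3734.
$6290: truthful payoff $2367, deviation payoff $0 → loss $2367.
$8246: truthful payoff $411, deviation payoff $0 → loss $411.
$8024: truthful payoff $633, deviation payoff $0 → loss $633.
Total loss = $3734 + $2367 + $411 + $633 = $7145.
In a second-price auction your bid sets only whether you win, not what you pay, so bidding your true value is weakly dominant.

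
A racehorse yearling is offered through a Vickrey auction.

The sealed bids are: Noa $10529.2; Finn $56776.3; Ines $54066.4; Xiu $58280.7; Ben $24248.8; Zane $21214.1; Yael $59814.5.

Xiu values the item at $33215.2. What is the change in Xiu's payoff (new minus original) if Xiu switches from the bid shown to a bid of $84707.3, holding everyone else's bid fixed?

−$26599.3

The highest bid among the other bidders is $59814.5; Xiu's bid doesn't change that.
Original bid $58280.7: Xiu is not highest (top rival bid is $59814.5); payoff $0.
Alternative bid $84707.3: Xiu is highest, pays the top rival bid $59814.5; payoff $33215.2 − $59814.5 = −$26599.3.
Change in payoff = −$26599.3 − ($0) = −$26599.3.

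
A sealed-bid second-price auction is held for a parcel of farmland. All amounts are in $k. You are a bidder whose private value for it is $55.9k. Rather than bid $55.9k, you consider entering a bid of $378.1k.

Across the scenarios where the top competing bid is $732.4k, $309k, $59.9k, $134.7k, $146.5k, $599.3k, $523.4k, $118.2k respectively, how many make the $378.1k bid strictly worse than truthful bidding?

The deviation hurts exactly when the highest competing bid lies strictly between $55.9k and $378.1k — overbidding then wins at a price above your value.
$732.4k: above both → same outcome either way.
$309k: inside the interval → strictly worse (loss $253.1k).
$59.9k: inside the interval → strictly worse (loss $4k).
$134.7k: inside the interval → strictly worse (loss $78.8k).
$146.5k: inside the interval → strictly worse (loss $90.6k).
$599.3k: above both → same outcome either way.
$523.4k: above both → same outcome either way.
$118.2k: inside the interval → strictly worse (loss $62.3k).
Count: 5.

5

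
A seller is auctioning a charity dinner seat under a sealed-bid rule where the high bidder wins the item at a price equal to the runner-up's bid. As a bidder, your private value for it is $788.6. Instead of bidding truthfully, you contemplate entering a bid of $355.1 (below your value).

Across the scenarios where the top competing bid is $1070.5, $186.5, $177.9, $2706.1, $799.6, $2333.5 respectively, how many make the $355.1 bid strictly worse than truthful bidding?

The deviation hurts exactly when the highest competing bid lies strictly between $355.1 and $788.6 — underbidding then forfeits a profitable win.
$1070.5: above both → same outcome either way.
$186.5: below both → same outcome either way.
$177.9: below both → same outcome either way.
$2706.1: above both → same outcome either way.
$799.6: above both → same outcome either way.
$2333.5: above both → same outcome either way.
Count: 0.

0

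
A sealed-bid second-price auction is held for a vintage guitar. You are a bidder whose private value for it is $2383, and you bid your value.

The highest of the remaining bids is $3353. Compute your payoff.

$0

Your bid $2383 is below the highest competing bid $3353, so you lose.
A losing bidder pays nothing and receives nothing: payoff = $0.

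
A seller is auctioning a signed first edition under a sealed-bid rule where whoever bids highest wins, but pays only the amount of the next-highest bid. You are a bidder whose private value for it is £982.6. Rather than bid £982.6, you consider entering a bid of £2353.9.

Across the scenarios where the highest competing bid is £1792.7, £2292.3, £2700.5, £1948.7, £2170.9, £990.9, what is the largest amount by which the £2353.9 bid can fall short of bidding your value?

£1792.7: truthful gives £0, deviation gives −£810.1 → loss £810.1.
£2292.3: truthful gives £0, deviation gives −£1309.7 → loss £1309.7.
£2700.5: same outcome either way → loss £0.
£1948.7: truthful gives £0, deviation gives −£966.1 → loss £966.1.
£2170.9: truthful gives £0, deviation gives −£1188.3 → loss £1188.3.
£990.9: truthful gives £0, deviation gives −£8.3 → loss £8.3.
Maximum loss: £1309.7.

£1309.7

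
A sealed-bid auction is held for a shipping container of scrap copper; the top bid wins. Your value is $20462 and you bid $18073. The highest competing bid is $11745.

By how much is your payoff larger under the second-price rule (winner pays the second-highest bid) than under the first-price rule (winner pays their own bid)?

You have the highest bid, so you win under either rule.
Second-price: pay $11745 → payoff $8717.
First-price: pay your own bid $18073 → payoff $2389.
Difference = $8717 − ($2389) = $6328.

$6328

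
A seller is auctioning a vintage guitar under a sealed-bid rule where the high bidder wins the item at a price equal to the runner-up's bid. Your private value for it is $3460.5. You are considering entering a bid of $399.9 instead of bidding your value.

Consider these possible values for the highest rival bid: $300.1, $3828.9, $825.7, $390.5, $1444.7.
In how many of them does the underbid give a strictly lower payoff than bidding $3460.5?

2

The deviation hurts exactly when the highest competing bid lies strictly between $399.9 and $3460.5 — underbidding then forfeits a profitable win.
$300.1: below both → same outcome either way.
$3828.9: above both → same outcome either way.
$825.7: inside the interval → strictly worse (loss $2634.8).
$390.5: below both → same outcome either way.
$1444.7: inside the interval → strictly worse (loss $2015.8).
Count: 2.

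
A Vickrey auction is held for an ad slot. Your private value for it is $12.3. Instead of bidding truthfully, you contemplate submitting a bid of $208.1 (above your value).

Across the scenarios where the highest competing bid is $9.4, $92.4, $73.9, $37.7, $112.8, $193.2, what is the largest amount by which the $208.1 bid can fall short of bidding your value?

$180.9

$9.4: same outcome either way → loss $0.
$92.4: truthful gives $0, deviation gives −$80.1 → loss $80.1.
$73.9: truthful gives $0, deviation gives −$61.6 → loss $61.6.
$37.7: truthful gives $0, deviation gives −$25.4 → loss $25.4.
$112.8: truthful gives $0, deviation gives −$100.5 → loss $100.5.
$193.2: truthful gives $0, deviation gives −$180.9 → loss $180.9.
Maximum loss: $180.9.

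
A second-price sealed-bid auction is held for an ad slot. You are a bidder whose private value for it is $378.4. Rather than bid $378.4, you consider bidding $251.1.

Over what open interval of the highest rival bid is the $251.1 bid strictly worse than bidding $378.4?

If the competing bid is below $251.1, both bids win at the same price — no difference.
If it is above $378.4, both bids lose — no difference.
If it lies strictly between $251.1 and $378.4, bidding your value wins at a price below your value (positive payoff) while bidding $251.1 loses (payoff 0).
So the deviation strictly hurts on the open interval ($251.1, $378.4).

($251.1, $378.4)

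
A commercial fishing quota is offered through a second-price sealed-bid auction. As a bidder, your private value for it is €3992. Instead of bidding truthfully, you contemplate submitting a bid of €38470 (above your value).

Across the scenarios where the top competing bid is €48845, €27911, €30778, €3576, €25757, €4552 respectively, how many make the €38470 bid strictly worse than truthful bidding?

4

The deviation hurts exactly when the highest competing bid lies strictly between €3992 and €38470 — overbidding then wins at a price above your value.
€48845: above both → same outcome either way.
€27911: inside the interval → strictly worse (loss €23919).
€30778: inside the interval → strictly worse (loss €26786).
€3576: below both → same outcome either way.
€25757: inside the interval → strictly worse (loss €21765).
€4552: inside the interval → strictly worse (loss €560).
Count: 4.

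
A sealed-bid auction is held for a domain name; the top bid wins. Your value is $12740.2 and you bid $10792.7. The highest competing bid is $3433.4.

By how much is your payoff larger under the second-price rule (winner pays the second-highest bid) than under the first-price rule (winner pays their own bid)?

$7359.3

You have the highest bid, so you win under either rule.
Second-price: pay $3433.4 → payoff $9306.8.
First-price: pay your own bid $10792.7 → payoff $1947.5.
Difference = $9306.8 − ($1947.5) = $7359.3.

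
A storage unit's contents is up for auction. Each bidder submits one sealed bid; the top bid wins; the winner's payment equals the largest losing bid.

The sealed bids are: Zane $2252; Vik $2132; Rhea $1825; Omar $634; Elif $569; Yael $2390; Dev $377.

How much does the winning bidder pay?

Highest bid: Yael at $2390, so Yael wins.
Second-highest bid: Zane at $2252 — that is the price the winner pays.

$2252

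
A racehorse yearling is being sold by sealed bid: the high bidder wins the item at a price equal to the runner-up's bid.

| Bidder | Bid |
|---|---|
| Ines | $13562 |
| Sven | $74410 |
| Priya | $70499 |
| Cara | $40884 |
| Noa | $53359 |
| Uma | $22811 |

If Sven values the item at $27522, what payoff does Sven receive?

−$42977

Highest bid: Sven at $74410, so Sven wins.
Second-highest bid: Priya at $70499 — that is the price the winner pays.
Sven's payoff = value − price = $27522 − $70499 = −$42977.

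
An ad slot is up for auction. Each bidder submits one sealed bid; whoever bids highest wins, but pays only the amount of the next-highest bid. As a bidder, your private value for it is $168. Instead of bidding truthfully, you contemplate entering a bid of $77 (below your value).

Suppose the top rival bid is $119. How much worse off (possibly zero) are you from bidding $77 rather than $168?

Bidding your value $168: you win (since $168 > $119) and pay $119. Payoff $49.
Bidding $77: you lose. Payoff $0.
The competing bid $119 lies between your shaded bid and your value, so underbidding forfeits an item you could have won at a profitable price.
Loss from deviating = $49 − ($0) = $49.
Because the price is fixed by the runner-up's bid, deviating from your value can only change a good outcome into a bad one — never the reverse.

$49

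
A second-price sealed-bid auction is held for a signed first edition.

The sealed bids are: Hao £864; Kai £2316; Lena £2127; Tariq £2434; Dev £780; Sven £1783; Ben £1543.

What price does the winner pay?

£2316

Highest bid: Tariq at £2434, so Tariq wins.
Second-highest bid: Kai at £2316 — that is the price the winner pays.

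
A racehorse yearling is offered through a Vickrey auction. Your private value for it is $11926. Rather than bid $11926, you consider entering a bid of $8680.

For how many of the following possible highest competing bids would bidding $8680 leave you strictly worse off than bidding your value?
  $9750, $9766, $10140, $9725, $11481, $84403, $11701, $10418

7

The deviation hurts exactly when the highest competing bid lies strictly between $8680 and $11926 — underbidding then forfeits a profitable win.
$9750: inside the interval → strictly worse (loss $2176).
$9766: inside the interval → strictly worse (loss $2160).
$10140: inside the interval → strictly worse (loss $1786).
$9725: inside the interval → strictly worse (loss $2201).
$11481: inside the interval → strictly worse (loss $445).
$84403: above both → same outcome either way.
$11701: inside the interval → strictly worse (loss $225).
$10418: inside the interval → strictly worse (loss $1508).
Count: 7.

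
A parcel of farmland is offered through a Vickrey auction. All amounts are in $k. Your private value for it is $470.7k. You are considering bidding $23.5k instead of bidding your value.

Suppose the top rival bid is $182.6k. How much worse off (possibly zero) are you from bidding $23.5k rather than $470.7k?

Bidding your value $470.7k: you win (since $470.7k > $182.6k) and pay $182.6k. Payoff $288.1k.
Bidding $23.5k: you lose. Payoff $0k.
The competing bid $182.6k lies between your shaded bid and your value, so underbidding forfeits an item you could have won at a profitable price.
Loss from deviating = $288.1k − ($0k) = $288.1k.

$288.1k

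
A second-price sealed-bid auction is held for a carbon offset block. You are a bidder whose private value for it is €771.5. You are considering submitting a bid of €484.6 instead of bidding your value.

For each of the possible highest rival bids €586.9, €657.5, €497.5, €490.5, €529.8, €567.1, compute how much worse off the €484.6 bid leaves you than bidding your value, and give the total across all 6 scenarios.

The deviation costs you only when the competing bid falls strictly between €484.6 and €771.5; elsewhere both bids give the same outcome.
€586.9: truthful payoff €184.6, deviation payoff €0 → loss €184.6.
€657.5: truthful payoff €114, deviation payoff €0 → loss €114.
€497.5: truthful payoff €274, deviation payoff €0 → loss €274.
€490.5: truthful payoff €281, deviation payoff €0 → loss €281.
€529.8: truthful payoff €241.7, deviation payoff €0 → loss €241.7.
€567.1: truthful payoff €204.4, deviation payoff €0 → loss €204.4.
Total loss = €184.6 + €114 + €274 + €281 + €241.7 + €204.4 = €1299.7.

€1299.7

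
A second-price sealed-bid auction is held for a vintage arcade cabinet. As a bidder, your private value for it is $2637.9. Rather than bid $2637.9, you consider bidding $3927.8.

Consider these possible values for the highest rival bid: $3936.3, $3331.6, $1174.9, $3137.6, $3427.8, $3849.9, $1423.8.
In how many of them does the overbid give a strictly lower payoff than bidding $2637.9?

4

The deviation hurts exactly when the highest competing bid lies strictly between $2637.9 and $3927.8 — overbidding then wins at a price above your value.
$3936.3: above both → same outcome either way.
$3331.6: inside the interval → strictly worse (loss $693.7).
$1174.9: below both → same outcome either way.
$3137.6: inside the interval → strictly worse (loss $499.7).
$3427.8: inside the interval → strictly worse (loss $789.9).
$3849.9: inside the interval → strictly worse (loss $1212).
$1423.8: below both → same outcome either way.
Count: 4.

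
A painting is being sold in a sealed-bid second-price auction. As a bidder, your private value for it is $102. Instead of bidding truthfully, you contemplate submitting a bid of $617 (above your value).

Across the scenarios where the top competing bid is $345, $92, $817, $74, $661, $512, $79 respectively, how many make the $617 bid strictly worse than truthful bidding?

The deviation hurts exactly when the highest competing bid lies strictly between $102 and $617 — overbidding then wins at a price above your value.
$345: inside the interval → strictly worse (loss $243).
$92: below both → same outcome either way.
$817: above both → same outcome either way.
$74: below both → same outcome either way.
$661: above both → same outcome either way.
$512: inside the interval → strictly worse (loss $410).
$79: below both → same outcome either way.
Count: 2.

2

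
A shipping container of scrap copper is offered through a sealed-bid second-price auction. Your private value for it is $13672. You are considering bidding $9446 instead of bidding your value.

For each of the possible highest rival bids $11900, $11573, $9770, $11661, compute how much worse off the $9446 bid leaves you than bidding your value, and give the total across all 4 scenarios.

The deviation costs you only when the competing bid falls strictly between $9446 and $13672; elsewhere both bids give the same outcome.
$11900: truthful payoff $1772, deviation payoff $0 → loss $1772.
$11573: truthful payoff $2099, deviation payoff $0 → loss $2099.
$9770: truthful payoff $3902, deviation payoff $0 → loss $3902.
$11661: truthful payoff $2011, deviation payoff $0 → loss $2011.
Total loss = $1772 + $2099 + $3902 + $2011 = $9784.
Because the price is fixed by the runner-up's bid, deviating from your value can only change a good outcome into a bad one — never the reverse.

$9784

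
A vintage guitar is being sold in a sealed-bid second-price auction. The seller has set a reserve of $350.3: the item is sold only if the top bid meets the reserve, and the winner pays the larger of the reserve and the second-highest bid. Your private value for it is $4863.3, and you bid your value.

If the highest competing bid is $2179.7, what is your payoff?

$2683.6

Your bid $4863.3 is the highest and exceeds the reserve.
Price = max(second-highest bid, reserve) = max($2179.7, $350.3) = $2179.7.
Payoff = $4863.3 − $2179.7 = $2683.6.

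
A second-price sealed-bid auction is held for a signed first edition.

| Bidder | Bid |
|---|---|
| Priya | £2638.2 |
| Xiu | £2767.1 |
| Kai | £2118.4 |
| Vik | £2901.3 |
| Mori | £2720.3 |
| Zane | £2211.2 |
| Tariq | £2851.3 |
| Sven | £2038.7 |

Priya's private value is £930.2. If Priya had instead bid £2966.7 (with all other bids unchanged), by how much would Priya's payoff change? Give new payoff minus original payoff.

The highest bid among the other bidders is £2901.3; Priya's bid doesn't change that.
Original bid £2638.2: Priya is not highest (top rival bid is £2901.3); payoff £0.
Alternative bid £2966.7: Priya is highest, pays the top rival bid £2901.3; payoff £930.2 − £2901.3 = −£1971.1.
Change in payoff = −£1971.1 − (£0) = −£1971.1.

−£1971.1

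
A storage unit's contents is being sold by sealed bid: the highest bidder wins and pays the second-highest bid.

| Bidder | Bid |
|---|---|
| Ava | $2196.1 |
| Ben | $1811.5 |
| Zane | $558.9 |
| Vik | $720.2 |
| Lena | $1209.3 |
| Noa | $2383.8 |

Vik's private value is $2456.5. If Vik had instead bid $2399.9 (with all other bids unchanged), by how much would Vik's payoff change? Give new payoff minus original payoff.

The highest bid among the other bidders is $2383.8; Vik's bid doesn't change that.
Original bid $720.2: Vik is not highest (top rival bid is $2383.8); payoff $0.
Alternative bid $2399.9: Vik is highest, pays the top rival bid $2383.8; payoff $2456.5 − $2383.8 = $72.7.
Change in payoff = $72.7 − ($0) = $72.7.

$72.7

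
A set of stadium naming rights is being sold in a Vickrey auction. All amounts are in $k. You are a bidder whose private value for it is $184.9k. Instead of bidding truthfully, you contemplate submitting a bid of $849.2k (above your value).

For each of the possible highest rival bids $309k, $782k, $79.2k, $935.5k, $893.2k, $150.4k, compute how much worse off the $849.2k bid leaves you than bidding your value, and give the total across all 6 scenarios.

The deviation costs you only when the competing bid falls strictly between $184.9k and $849.2k; elsewhere both bids give the same outcome.
$309k: truthful payoff $0k, deviation payoff −$124.1k → loss $124.1k.
$782k: truthful payoff $0k, deviation payoff −$597.1k → loss $597.1k.
$79.2k: outcomes coincide → loss $0k.
$935.5k: outcomes coincide → loss $0k.
$893.2k: outcomes coincide → loss $0k.
$150.4k: outcomes coincide → loss $0k.
Total loss = $124.1k + $597.1k = $721.2k.

$721.2k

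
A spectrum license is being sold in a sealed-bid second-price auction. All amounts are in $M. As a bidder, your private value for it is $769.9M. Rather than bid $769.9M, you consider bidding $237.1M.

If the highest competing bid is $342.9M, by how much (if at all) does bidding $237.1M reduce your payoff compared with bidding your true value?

$427M

Bidding your value $769.9M: you win (since $769.9M > $342.9M) and pay $342.9M. Payoff $427M.
Bidding $237.1M: you lose. Payoff $0M.
The competing bid $342.9M lies between your shaded bid and your value, so underbidding forfeits an item you could have won at a profitable price.
Loss from deviating = $427M − ($0M) = $427M.
Truthful bidding weakly dominates here: raising your bid can only win items priced above your value, and lowering it can only forfeit items priced below.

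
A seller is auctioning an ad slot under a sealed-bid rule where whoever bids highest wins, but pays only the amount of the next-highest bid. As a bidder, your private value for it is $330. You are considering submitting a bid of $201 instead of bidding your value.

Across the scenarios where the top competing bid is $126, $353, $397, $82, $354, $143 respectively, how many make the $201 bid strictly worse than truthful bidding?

0

The deviation hurts exactly when the highest competing bid lies strictly between $201 and $330 — underbidding then forfeits a profitable win.
$126: below both → same outcome either way.
$353: above both → same outcome either way.
$397: above both → same outcome either way.
$82: below both → same outcome either way.
$354: above both → same outcome either way.
$143: below both → same outcome either way.
Count: 0.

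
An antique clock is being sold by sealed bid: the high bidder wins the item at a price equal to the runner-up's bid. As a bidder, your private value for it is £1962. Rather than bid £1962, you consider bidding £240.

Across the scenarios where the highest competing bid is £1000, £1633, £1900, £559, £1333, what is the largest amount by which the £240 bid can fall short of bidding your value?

£1000: truthful gives £962, deviation gives £0 → loss £962.
£1633: truthful gives £329, deviation gives £0 → loss £329.
£1900: truthful gives £62, deviation gives £0 → loss £62.
£559: truthful gives £1403, deviation gives £0 → loss £1403.
£1333: truthful gives £629, deviation gives £0 → loss £629.
Maximum loss: £1403.

£1403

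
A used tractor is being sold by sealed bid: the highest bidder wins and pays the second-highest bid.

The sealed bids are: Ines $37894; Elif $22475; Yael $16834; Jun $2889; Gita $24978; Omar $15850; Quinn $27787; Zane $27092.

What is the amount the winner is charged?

Highest bid: Ines at $37894, so Ines wins.
Second-highest bid: Quinn at $27787 — that is the price the winner pays.

$27787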